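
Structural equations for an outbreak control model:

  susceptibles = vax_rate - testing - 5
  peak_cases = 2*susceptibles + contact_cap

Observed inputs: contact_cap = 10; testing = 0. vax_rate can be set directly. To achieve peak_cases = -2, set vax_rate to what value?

Substituting into the susceptibles equation gives susceptibles = vax_rate - 5.
This gives peak_cases = 2*vax_rate.
Solve 2*vax_rate = -2: vax_rate = -2 / 2 = -1.

vax_rate = -1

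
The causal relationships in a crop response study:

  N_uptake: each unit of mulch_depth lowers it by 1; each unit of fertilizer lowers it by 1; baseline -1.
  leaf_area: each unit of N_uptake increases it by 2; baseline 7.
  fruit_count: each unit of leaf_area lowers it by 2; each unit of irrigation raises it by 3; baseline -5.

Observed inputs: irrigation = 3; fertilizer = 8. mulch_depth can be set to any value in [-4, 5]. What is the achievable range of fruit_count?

10 to 46

Substituting into the N_uptake equation gives N_uptake = -mulch_depth - 9.
Substituting into the leaf_area equation gives leaf_area = -2*mulch_depth - 11.
Substituting into the fruit_count equation gives fruit_count = 4*mulch_depth + 26.
Linear in mulch_depth, so extremes are at the endpoints: mulch_depth = -4 gives fruit_count = 10; mulch_depth = 5 gives fruit_count = 46.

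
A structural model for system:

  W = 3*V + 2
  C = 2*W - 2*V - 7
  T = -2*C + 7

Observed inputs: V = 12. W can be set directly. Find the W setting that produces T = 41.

W = 7

Intervening on W fixes its value directly, overriding its dependence on V.
Substituting into the C equation gives C = 2*W - 31.
This gives T = -4*W + 69.
Solve -4*W + 69 = 41: W = (41 - 69) / -4 = 7.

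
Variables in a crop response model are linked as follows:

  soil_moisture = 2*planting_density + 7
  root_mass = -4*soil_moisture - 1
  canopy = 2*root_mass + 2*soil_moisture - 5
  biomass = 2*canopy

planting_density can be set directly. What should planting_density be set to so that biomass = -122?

planting_density = 1

Substituting into the root_mass equation gives root_mass = -8*planting_density - 29.
This gives canopy = -12*planting_density - 49.
Substituting into the biomass equation gives biomass = -24*planting_density - 98.
Solve -24*planting_density - 98 = -122: planting_density = (-122 + 98) / -24 = 1.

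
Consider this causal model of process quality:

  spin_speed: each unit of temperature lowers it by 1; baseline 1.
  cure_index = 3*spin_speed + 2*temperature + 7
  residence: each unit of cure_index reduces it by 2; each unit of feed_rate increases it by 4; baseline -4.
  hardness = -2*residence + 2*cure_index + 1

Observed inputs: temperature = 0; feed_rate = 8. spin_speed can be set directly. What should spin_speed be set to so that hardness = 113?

Intervening on spin_speed fixes its value directly, overriding its dependence on temperature.
Substituting into the cure_index equation gives cure_index = 3*spin_speed + 7.
Substituting into the residence equation gives residence = -6*spin_speed + 14.
Substituting into the hardness equation gives hardness = 18*spin_speed - 13.
Solve 18*spin_speed - 13 = 113: spin_speed = (113 + 13) / 18 = 7.

spin_speed = 7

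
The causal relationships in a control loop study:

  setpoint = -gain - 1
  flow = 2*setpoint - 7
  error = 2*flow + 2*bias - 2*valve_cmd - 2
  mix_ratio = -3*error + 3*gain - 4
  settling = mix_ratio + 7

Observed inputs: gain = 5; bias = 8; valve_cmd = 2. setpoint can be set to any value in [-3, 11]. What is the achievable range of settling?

Intervening on setpoint fixes its value directly, overriding its dependence on gain.
Substituting into the error equation gives error = 4*setpoint - 4.
Substituting into the mix_ratio equation gives mix_ratio = -12*setpoint + 23.
So settling = -12*setpoint + 30.
Linear in setpoint, so extremes are at the endpoints: setpoint = -3 gives settling = 66; setpoint = 11 gives settling = -102.

-102 to 66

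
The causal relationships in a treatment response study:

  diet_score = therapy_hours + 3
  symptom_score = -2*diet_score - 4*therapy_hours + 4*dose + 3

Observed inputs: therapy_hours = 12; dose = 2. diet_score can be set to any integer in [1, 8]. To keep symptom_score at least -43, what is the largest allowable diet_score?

Intervening on diet_score fixes its value directly, overriding its dependence on therapy_hours.
Substituting into the symptom_score equation gives symptom_score = -2*diet_score - 37.
Require -2*diet_score - 37 ≥ -43, so diet_score ≤ 3.
The largest integer in [1, 8] satisfying this is 3.

diet_score = 3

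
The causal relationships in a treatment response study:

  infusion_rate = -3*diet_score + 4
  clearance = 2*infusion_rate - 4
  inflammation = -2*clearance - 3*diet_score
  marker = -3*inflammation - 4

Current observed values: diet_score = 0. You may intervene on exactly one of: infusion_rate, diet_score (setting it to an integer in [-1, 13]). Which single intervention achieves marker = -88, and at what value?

set diet_score = 4

Intervening on infusion_rate: marker = 12*infusion_rate - 28. Reaching -88 requires infusion_rate = -5, outside [-1, 13].
Intervening on diet_score: with other inputs at their observed values, marker = -27*diet_score + 20. Solving for -88 gives diet_score = 4, within [-1, 13].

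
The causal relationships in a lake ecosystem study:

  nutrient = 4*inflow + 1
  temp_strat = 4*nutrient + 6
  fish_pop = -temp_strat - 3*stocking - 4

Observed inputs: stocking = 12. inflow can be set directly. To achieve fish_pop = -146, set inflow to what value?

Substituting into the temp_strat equation gives temp_strat = 16*inflow + 10.
fish_pop becomes -16*inflow - 50.
Solve -16*inflow - 50 = -146: inflow = (-146 + 50) / -16 = 6.

inflow = 6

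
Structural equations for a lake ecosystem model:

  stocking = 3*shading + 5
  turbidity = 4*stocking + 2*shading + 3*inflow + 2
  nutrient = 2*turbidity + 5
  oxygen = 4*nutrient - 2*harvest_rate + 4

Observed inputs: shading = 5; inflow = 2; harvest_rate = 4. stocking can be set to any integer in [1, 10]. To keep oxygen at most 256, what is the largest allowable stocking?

Intervening on stocking fixes its value directly, overriding its dependence on shading.
Substituting into the turbidity equation gives turbidity = 4*stocking + 18.
nutrient becomes 8*stocking + 41.
This gives oxygen = 32*stocking + 160.
Require 32*stocking + 160 ≤ 256, so stocking ≤ 3.
The largest integer in [1, 10] satisfying this is 3.

stocking = 3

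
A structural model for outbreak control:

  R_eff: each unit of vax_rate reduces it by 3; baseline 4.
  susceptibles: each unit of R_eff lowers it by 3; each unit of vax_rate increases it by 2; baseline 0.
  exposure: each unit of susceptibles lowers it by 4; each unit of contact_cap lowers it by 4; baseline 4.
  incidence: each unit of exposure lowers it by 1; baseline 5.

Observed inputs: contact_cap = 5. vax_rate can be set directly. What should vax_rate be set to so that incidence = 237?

Substituting into the susceptibles equation gives susceptibles = 11*vax_rate - 12.
Substituting into the exposure equation gives exposure = -44*vax_rate + 32.
Substituting into the incidence equation gives incidence = 44*vax_rate - 27.
Solve 44*vax_rate - 27 = 237: vax_rate = (237 + 27) / 44 = 6.

vax_rate = 6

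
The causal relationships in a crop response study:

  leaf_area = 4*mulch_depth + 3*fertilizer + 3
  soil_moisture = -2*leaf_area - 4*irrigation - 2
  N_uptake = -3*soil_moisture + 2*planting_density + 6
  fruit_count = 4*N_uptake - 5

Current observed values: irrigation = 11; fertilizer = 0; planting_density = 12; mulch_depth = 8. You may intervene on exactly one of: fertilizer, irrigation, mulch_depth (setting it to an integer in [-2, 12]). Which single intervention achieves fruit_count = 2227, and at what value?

Intervening on fertilizer: with other inputs at their observed values, fruit_count = 72*fertilizer + 1507. Solving for 2227 gives fertilizer = 10, within [-2, 12].
Intervening on irrigation: fruit_count = 48*irrigation + 979. Reaching 2227 requires irrigation = 26, outside [-2, 12].
Intervening on mulch_depth: fruit_count = 96*mulch_depth + 739. Reaching 2227 requires mulch_depth = 31/2, not an integer.

set fertilizer = 10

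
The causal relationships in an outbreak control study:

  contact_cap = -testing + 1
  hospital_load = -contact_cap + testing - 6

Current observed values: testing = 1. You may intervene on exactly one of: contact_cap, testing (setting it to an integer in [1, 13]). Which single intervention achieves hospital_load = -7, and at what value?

set contact_cap = 2

Intervening on contact_cap: with other inputs at their observed values, hospital_load = -contact_cap - 5. Solving for -7 gives contact_cap = 2, within [1, 13].
Intervening on testing: hospital_load = 2*testing - 7. Reaching -7 requires testing = 0, outside [1, 13].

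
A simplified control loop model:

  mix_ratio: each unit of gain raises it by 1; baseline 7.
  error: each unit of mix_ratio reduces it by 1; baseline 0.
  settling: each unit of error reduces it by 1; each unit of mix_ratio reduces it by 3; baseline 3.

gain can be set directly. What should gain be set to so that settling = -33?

Substituting into the error equation gives error = -gain - 7.
This gives settling = -2*gain - 11.
Solve -2*gain - 11 = -33: gain = (-33 + 11) / -2 = 11.

gain = 11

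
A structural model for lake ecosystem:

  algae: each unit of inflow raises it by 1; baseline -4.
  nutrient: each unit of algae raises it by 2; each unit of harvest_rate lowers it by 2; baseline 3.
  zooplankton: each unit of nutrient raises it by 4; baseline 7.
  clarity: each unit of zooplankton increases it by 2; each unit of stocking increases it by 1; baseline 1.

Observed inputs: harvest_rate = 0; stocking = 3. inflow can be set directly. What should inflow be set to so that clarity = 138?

Substituting into the nutrient equation gives nutrient = 2*inflow - 5.
Substituting into the zooplankton equation gives zooplankton = 8*inflow - 13.
Substituting into the clarity equation gives clarity = 16*inflow - 22.
Solve 16*inflow - 22 = 138: inflow = (138 + 22) / 16 = 10.

inflow = 10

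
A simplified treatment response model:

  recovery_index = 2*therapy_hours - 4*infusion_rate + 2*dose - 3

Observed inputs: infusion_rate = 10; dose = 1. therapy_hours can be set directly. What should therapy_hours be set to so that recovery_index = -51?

Substituting into the recovery_index equation gives recovery_index = 2*therapy_hours - 41.
Solve 2*therapy_hours - 41 = -51: therapy_hours = (-51 + 41) / 2 = -5.

therapy_hours = -5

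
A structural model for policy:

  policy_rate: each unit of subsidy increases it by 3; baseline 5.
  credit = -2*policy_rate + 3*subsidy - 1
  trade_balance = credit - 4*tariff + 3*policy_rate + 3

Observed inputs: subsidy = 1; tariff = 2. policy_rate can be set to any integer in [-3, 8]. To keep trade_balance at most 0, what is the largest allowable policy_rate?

Intervening on policy_rate fixes its value directly, overriding its dependence on subsidy.
Substituting into the credit equation gives credit = -2*policy_rate + 2.
Substituting into the trade_balance equation gives trade_balance = policy_rate - 3.
Require policy_rate - 3 ≤ 0, so policy_rate ≤ 3.
The largest integer in [-3, 8] satisfying this is 3.

policy_rate = 3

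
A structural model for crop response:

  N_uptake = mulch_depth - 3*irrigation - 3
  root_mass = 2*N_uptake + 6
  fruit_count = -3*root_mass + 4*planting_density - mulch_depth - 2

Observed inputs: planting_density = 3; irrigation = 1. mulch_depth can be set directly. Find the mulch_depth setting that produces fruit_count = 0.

mulch_depth = 4

Substituting into the N_uptake equation gives N_uptake = mulch_depth - 6.
Substituting into the root_mass equation gives root_mass = 2*mulch_depth - 6.
Substituting into the fruit_count equation gives fruit_count = -7*mulch_depth + 28.
Solve -7*mulch_depth + 28 = 0: mulch_depth = (0 - 28) / -7 = 4.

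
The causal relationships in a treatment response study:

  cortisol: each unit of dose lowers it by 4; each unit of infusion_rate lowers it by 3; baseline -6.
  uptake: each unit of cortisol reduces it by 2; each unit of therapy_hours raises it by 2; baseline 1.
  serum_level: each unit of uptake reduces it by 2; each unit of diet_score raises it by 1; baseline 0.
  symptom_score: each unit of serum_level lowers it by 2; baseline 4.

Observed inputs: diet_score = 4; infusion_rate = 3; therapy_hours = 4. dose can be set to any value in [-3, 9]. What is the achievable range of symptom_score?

Substituting into the cortisol equation gives cortisol = -4*dose - 15.
uptake becomes 8*dose + 39.
So serum_level = -16*dose - 74.
Substituting into the symptom_score equation gives symptom_score = 32*dose + 152.
Linear in dose, so extremes are at the endpoints: dose = -3 gives symptom_score = 56; dose = 9 gives symptom_score = 440.

56 to 440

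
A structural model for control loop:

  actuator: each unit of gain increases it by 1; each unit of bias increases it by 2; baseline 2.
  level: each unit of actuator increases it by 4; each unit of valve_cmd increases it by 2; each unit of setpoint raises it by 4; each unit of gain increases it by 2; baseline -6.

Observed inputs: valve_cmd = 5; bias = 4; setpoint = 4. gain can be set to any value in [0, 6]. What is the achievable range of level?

60 to 96

Substituting into the actuator equation gives actuator = gain + 10.
Substituting into the level equation gives level = 6*gain + 60.
Linear in gain, so extremes are at the endpoints: gain = 0 gives level = 60; gain = 6 gives level = 96.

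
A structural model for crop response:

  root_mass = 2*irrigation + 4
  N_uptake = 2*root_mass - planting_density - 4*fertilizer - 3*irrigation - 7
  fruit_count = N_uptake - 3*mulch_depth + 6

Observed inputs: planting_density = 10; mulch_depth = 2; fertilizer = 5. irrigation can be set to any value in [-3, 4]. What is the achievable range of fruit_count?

Substituting into the N_uptake equation gives N_uptake = irrigation - 29.
fruit_count becomes irrigation - 29.
Linear in irrigation, so extremes are at the endpoints: irrigation = -3 gives fruit_count = -32; irrigation = 4 gives fruit_count = -25.

-32 to -25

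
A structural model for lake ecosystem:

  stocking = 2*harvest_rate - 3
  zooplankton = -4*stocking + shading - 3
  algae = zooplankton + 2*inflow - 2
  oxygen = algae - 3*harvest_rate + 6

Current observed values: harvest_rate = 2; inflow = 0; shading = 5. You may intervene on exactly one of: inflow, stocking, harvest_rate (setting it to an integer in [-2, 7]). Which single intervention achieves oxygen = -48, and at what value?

set harvest_rate = 6

Intervening on inflow: oxygen = 2*inflow - 4. Reaching -48 requires inflow = -22, outside [-2, 7].
Intervening on stocking: oxygen = -4*stocking. Reaching -48 requires stocking = 12, outside [-2, 7].
Intervening on harvest_rate: with other inputs at their observed values, oxygen = -11*harvest_rate + 18. Solving for -48 gives harvest_rate = 6, within [-2, 7].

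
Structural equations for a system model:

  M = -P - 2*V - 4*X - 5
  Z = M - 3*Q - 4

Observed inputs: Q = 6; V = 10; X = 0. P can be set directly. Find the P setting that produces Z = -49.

Substituting into the M equation gives M = -P - 25.
Substituting into the Z equation gives Z = -P - 47.
Solve -P - 47 = -49: P = (-49 + 47) / -1 = 2.

P = 2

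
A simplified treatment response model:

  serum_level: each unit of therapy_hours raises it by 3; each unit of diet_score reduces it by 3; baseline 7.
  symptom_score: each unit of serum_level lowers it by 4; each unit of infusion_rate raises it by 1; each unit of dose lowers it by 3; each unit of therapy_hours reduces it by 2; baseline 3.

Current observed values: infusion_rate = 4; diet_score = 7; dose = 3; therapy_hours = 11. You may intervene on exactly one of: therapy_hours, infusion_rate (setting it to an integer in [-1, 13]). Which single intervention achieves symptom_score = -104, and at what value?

Intervening on therapy_hours: symptom_score = -14*therapy_hours + 54. Reaching -104 requires therapy_hours = 79/7, not an integer.
Intervening on infusion_rate: with other inputs at their observed values, symptom_score = infusion_rate - 104. Solving for -104 gives infusion_rate = 0, within [-1, 13].

set infusion_rate = 0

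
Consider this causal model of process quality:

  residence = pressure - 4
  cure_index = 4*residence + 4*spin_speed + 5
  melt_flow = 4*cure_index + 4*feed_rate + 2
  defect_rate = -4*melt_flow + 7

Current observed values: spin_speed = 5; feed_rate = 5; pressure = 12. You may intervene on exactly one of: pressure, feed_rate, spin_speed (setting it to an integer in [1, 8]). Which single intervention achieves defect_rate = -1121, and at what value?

Intervening on pressure: defect_rate = -64*pressure - 225. Reaching -1121 requires pressure = 14, outside [1, 8].
Intervening on feed_rate: defect_rate = -16*feed_rate - 913. Reaching -1121 requires feed_rate = 13, outside [1, 8].
Intervening on spin_speed: with other inputs at their observed values, defect_rate = -64*spin_speed - 673. Solving for -1121 gives spin_speed = 7, within [1, 8].

set spin_speed = 7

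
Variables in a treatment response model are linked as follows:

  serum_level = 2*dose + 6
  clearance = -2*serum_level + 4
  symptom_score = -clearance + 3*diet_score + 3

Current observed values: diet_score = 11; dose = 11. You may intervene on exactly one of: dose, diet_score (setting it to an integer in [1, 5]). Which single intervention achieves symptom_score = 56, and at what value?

set dose = 3

Intervening on dose: with other inputs at their observed values, symptom_score = 4*dose + 44. Solving for 56 gives dose = 3, within [1, 5].
Intervening on diet_score: symptom_score = 3*diet_score + 55. Reaching 56 requires diet_score = 1/3, not an integer.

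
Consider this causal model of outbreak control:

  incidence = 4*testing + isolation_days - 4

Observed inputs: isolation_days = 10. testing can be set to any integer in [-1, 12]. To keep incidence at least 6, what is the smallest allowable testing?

testing = 0

Substituting into the incidence equation gives incidence = 4*testing + 6.
Require 4*testing + 6 ≥ 6, so testing ≥ 0.
The smallest integer in [-1, 12] satisfying this is 0.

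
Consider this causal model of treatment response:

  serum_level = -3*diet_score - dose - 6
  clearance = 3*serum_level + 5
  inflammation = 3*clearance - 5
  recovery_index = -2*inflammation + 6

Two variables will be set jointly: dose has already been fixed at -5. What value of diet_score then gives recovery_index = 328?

diet_score = 6

With dose held at -5:
Substituting into the serum_level equation gives serum_level = -3*diet_score - 1.
Substituting into the clearance equation gives clearance = -9*diet_score + 2.
Substituting into the inflammation equation gives inflammation = -27*diet_score + 1.
Substituting into the recovery_index equation gives recovery_index = 54*diet_score + 4.
Solve 54*diet_score + 4 = 328: diet_score = (328 - 4) / 54 = 6.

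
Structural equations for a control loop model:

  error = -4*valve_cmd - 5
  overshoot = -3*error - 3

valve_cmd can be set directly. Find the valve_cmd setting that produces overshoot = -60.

valve_cmd = -6

Substituting into the overshoot equation gives overshoot = 12*valve_cmd + 12.
Solve 12*valve_cmd + 12 = -60: valve_cmd = (-60 - 12) / 12 = -6.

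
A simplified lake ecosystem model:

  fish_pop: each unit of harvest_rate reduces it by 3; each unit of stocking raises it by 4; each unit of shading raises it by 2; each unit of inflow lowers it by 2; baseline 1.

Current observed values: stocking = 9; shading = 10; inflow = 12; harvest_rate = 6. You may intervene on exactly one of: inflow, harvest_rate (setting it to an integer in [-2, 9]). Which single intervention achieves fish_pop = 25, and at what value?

Intervening on inflow: with other inputs at their observed values, fish_pop = -2*inflow + 39. Solving for 25 gives inflow = 7, within [-2, 9].
Intervening on harvest_rate: fish_pop = -3*harvest_rate + 33. Reaching 25 requires harvest_rate = 8/3, not an integer.

set inflow = 7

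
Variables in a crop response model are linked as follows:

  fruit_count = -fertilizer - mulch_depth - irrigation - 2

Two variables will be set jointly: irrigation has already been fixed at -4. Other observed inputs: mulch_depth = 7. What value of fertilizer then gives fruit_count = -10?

fertilizer = 5

With irrigation held at -4:
Substituting into the fruit_count equation gives fruit_count = -fertilizer - 5.
Solve -fertilizer - 5 = -10: fertilizer = (-10 + 5) / -1 = 5.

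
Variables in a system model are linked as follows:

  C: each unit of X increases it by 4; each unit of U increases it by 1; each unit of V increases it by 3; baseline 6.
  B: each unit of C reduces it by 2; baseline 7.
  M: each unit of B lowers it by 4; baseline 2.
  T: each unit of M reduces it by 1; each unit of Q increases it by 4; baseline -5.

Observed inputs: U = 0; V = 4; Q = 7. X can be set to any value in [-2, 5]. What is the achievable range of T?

-255 to -31

Substituting into the C equation gives C = 4*X + 18.
Substituting into the B equation gives B = -8*X - 29.
Substituting into the M equation gives M = 32*X + 118.
Substituting into the T equation gives T = -32*X - 95.
Linear in X, so extremes are at the endpoints: X = -2 gives T = -31; X = 5 gives T = -255.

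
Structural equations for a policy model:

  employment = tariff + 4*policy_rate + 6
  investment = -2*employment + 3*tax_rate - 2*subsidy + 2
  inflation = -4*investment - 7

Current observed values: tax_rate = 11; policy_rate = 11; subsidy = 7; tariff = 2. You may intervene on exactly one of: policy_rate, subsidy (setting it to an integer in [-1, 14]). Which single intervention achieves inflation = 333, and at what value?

Intervening on policy_rate: inflation = 32*policy_rate - 27. Reaching 333 requires policy_rate = 45/4, not an integer.
Intervening on subsidy: with other inputs at their observed values, inflation = 8*subsidy + 269. Solving for 333 gives subsidy = 8, within [-1, 14].

set subsidy = 8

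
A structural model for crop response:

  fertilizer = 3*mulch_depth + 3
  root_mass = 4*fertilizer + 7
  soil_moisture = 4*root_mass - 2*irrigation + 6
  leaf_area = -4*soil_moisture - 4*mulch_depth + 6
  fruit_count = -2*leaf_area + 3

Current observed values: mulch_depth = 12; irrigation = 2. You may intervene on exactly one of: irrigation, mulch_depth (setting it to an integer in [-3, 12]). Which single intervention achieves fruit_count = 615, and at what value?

set mulch_depth = 0

Intervening on irrigation: fruit_count = -16*irrigation + 5351. Reaching 615 requires irrigation = 296, outside [-3, 12].
Intervening on mulch_depth: with other inputs at their observed values, fruit_count = 392*mulch_depth + 615. Solving for 615 gives mulch_depth = 0, within [-3, 12].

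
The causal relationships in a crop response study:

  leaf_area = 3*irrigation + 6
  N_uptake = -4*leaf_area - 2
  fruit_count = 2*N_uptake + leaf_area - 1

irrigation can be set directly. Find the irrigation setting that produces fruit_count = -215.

Substituting into the N_uptake equation gives N_uptake = -12*irrigation - 26.
fruit_count becomes -21*irrigation - 47.
Solve -21*irrigation - 47 = -215: irrigation = (-215 + 47) / -21 = 8.

irrigation = 8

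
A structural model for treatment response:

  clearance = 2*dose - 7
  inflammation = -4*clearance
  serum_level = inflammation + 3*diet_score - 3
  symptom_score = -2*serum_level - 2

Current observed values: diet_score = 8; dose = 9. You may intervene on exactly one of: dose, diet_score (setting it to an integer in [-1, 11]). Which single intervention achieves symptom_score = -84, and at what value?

set dose = 1

Intervening on dose: with other inputs at their observed values, symptom_score = 16*dose - 100. Solving for -84 gives dose = 1, within [-1, 11].
Intervening on diet_score: symptom_score = -6*diet_score + 92. Reaching -84 requires diet_score = 88/3, not an integer.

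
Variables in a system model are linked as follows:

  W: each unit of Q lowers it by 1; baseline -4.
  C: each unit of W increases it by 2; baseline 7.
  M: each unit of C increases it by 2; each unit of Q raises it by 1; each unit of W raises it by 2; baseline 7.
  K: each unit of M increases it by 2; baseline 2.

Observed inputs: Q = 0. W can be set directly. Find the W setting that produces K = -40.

W = -7

Intervening on W fixes its value directly, overriding its dependence on Q.
Substituting into the M equation gives M = 6*W + 21.
K becomes 12*W + 44.
Solve 12*W + 44 = -40: W = (-40 - 44) / 12 = -7.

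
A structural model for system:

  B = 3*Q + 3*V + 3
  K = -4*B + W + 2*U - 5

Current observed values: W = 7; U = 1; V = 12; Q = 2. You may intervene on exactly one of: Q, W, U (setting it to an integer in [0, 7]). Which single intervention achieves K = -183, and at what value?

Intervening on Q: K = -12*Q - 152. Reaching -183 requires Q = 31/12, not an integer.
Intervening on W: with other inputs at their observed values, K = W - 183. Solving for -183 gives W = 0, within [0, 7].
Intervening on U: K = 2*U - 178. Reaching -183 requires U = -5/2, not an integer.

set W = 0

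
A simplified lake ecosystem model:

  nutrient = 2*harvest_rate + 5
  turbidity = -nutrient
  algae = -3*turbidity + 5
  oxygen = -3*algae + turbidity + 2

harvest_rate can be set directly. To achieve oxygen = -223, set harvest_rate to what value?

Substituting into the turbidity equation gives turbidity = -2*harvest_rate - 5.
algae becomes 6*harvest_rate + 20.
This gives oxygen = -20*harvest_rate - 63.
Solve -20*harvest_rate - 63 = -223: harvest_rate = (-223 + 63) / -20 = 8.

harvest_rate = 8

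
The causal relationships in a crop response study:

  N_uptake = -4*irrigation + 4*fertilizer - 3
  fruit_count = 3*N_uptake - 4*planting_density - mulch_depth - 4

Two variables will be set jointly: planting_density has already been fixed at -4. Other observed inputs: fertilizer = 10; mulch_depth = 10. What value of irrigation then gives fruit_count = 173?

With planting_density held at -4:
Substituting into the N_uptake equation gives N_uptake = -4*irrigation + 37.
Substituting into the fruit_count equation gives fruit_count = -12*irrigation + 113.
Solve -12*irrigation + 113 = 173: irrigation = (173 - 113) / -12 = -5.

irrigation = -5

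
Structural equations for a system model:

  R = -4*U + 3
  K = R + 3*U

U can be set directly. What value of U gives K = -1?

Substituting into the K equation gives K = -U + 3.
Solve -U + 3 = -1: U = (-1 - 3) / -1 = 4.

U = 4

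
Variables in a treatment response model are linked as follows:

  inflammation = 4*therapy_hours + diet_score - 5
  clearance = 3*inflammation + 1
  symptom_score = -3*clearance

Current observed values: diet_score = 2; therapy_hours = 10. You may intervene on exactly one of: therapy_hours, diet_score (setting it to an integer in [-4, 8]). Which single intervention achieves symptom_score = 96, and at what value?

set therapy_hours = -2

Intervening on therapy_hours: with other inputs at their observed values, symptom_score = -36*therapy_hours + 24. Solving for 96 gives therapy_hours = -2, within [-4, 8].
Intervening on diet_score: symptom_score = -9*diet_score - 318. Reaching 96 requires diet_score = -46, outside [-4, 8].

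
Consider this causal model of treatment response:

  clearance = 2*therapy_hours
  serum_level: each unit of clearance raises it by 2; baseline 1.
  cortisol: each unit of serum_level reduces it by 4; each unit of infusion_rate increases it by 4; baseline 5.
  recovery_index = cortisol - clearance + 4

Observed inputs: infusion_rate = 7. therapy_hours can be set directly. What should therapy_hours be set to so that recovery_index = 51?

Substituting into the serum_level equation gives serum_level = 4*therapy_hours + 1.
This gives cortisol = -16*therapy_hours + 29.
Substituting into the recovery_index equation gives recovery_index = -18*therapy_hours + 33.
Solve -18*therapy_hours + 33 = 51: therapy_hours = (51 - 33) / -18 = -1.

therapy_hours = -1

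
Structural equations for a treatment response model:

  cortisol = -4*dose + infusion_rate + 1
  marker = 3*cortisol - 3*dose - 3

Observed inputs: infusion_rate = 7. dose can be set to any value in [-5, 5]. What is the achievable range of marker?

Substituting into the cortisol equation gives cortisol = -4*dose + 8.
Substituting into the marker equation gives marker = -15*dose + 21.
Linear in dose, so extremes are at the endpoints: dose = -5 gives marker = 96; dose = 5 gives marker = -54.

-54 to 96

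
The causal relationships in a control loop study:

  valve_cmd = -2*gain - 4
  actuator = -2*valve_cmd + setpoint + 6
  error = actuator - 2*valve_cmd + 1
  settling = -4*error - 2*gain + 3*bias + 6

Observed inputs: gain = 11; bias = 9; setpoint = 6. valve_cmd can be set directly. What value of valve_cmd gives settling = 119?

Intervening on valve_cmd fixes its value directly, overriding its dependence on gain.
Substituting into the actuator equation gives actuator = -2*valve_cmd + 12.
So error = -4*valve_cmd + 13.
Substituting into the settling equation gives settling = 16*valve_cmd - 41.
Solve 16*valve_cmd - 41 = 119: valve_cmd = (119 + 41) / 16 = 10.

valve_cmd = 10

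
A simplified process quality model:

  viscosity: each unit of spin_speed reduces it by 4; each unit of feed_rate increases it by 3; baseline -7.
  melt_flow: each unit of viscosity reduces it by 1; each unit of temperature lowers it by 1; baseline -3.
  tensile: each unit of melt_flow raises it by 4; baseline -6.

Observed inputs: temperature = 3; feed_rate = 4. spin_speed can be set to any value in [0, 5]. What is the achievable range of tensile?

Substituting into the viscosity equation gives viscosity = -4*spin_speed + 5.
melt_flow becomes 4*spin_speed - 11.
tensile becomes 16*spin_speed - 50.
Linear in spin_speed, so extremes are at the endpoints: spin_speed = 0 gives tensile = -50; spin_speed = 5 gives tensile = 30.

-50 to 30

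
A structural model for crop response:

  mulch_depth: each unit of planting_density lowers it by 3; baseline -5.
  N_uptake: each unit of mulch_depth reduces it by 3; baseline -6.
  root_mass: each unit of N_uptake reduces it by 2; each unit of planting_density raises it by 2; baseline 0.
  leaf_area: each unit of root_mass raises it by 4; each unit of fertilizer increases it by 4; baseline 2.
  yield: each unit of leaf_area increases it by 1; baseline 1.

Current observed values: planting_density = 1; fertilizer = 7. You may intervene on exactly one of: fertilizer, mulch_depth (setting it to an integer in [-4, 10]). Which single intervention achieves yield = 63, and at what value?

Intervening on fertilizer: yield = 4*fertilizer - 133. Reaching 63 requires fertilizer = 49, outside [-4, 10].
Intervening on mulch_depth: with other inputs at their observed values, yield = 24*mulch_depth + 87. Solving for 63 gives mulch_depth = -1, within [-4, 10].

set mulch_depth = -1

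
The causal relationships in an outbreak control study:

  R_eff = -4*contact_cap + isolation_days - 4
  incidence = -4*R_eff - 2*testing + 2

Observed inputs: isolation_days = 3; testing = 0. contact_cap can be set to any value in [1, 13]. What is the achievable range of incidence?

22 to 214

Substituting into the R_eff equation gives R_eff = -4*contact_cap - 1.
So incidence = 16*contact_cap + 6.
Linear in contact_cap, so extremes are at the endpoints: contact_cap = 1 gives incidence = 22; contact_cap = 13 gives incidence = 214.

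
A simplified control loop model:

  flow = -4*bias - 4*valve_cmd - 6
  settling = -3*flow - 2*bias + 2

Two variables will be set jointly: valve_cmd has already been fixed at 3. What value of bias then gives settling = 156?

bias = 10

With valve_cmd held at 3:
Substituting into the flow equation gives flow = -4*bias - 18.
settling becomes 10*bias + 56.
Solve 10*bias + 56 = 156: bias = (156 - 56) / 10 = 10.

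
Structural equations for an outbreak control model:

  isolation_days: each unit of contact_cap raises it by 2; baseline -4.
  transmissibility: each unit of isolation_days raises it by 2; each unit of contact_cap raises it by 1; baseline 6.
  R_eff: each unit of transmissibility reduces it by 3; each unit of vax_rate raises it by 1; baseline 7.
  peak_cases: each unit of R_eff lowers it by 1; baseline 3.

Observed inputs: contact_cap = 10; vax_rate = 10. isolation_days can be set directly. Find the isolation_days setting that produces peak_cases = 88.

Intervening on isolation_days fixes its value directly, overriding its dependence on contact_cap.
Substituting into the transmissibility equation gives transmissibility = 2*isolation_days + 16.
So R_eff = -6*isolation_days - 31.
Substituting into the peak_cases equation gives peak_cases = 6*isolation_days + 34.
Solve 6*isolation_days + 34 = 88: isolation_days = (88 - 34) / 6 = 9.

isolation_days = 9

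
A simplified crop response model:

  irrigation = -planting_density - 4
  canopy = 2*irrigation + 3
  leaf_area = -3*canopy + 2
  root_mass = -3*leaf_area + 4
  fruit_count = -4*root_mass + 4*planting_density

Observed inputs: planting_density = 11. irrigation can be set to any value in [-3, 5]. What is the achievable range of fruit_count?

Intervening on irrigation fixes its value directly, overriding its dependence on planting_density.
Substituting into the leaf_area equation gives leaf_area = -6*irrigation - 7.
Substituting into the root_mass equation gives root_mass = 18*irrigation + 25.
This gives fruit_count = -72*irrigation - 56.
Linear in irrigation, so extremes are at the endpoints: irrigation = -3 gives fruit_count = 160; irrigation = 5 gives fruit_count = -416.

-416 to 160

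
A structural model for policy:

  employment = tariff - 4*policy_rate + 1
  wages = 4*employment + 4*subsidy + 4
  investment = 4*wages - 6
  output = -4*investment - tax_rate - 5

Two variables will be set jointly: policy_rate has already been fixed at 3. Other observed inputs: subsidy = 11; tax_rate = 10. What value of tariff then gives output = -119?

With policy_rate held at 3:
Substituting into the employment equation gives employment = tariff - 11.
This gives wages = 4*tariff + 4.
So investment = 16*tariff + 10.
This gives output = -64*tariff - 55.
Solve -64*tariff - 55 = -119: tariff = (-119 + 55) / -64 = 1.

tariff = 1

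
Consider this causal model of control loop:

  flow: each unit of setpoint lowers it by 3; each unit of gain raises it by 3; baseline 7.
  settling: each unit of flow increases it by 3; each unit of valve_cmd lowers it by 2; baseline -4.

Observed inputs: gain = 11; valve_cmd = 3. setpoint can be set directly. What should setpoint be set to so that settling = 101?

Substituting into the flow equation gives flow = -3*setpoint + 40.
So settling = -9*setpoint + 110.
Solve -9*setpoint + 110 = 101: setpoint = (101 - 110) / -9 = 1.

setpoint = 1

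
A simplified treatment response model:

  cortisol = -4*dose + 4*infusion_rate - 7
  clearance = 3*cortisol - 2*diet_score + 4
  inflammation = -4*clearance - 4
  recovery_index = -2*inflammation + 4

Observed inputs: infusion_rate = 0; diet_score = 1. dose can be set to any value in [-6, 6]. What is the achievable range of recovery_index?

-716 to 436

Substituting into the cortisol equation gives cortisol = -4*dose - 7.
So clearance = -12*dose - 19.
So inflammation = 48*dose + 72.
This gives recovery_index = -96*dose - 140.
Linear in dose, so extremes are at the endpoints: dose = -6 gives recovery_index = 436; dose = 6 gives recovery_index = -716.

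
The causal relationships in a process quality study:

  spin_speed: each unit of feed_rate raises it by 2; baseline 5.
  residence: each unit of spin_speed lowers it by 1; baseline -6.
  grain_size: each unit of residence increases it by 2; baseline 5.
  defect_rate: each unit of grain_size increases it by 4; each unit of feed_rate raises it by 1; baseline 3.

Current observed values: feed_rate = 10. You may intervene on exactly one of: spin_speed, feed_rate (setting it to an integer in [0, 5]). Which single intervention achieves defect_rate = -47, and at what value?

set spin_speed = 4

Intervening on spin_speed: with other inputs at their observed values, defect_rate = -8*spin_speed - 15. Solving for -47 gives spin_speed = 4, within [0, 5].
Intervening on feed_rate: defect_rate = -15*feed_rate - 65. Reaching -47 requires feed_rate = -6/5, not an integer.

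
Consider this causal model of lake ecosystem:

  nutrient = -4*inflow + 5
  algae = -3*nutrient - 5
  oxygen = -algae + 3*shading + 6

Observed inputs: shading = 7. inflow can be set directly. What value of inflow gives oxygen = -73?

Substituting into the algae equation gives algae = 12*inflow - 20.
This gives oxygen = -12*inflow + 47.
Solve -12*inflow + 47 = -73: inflow = (-73 - 47) / -12 = 10.

inflow = 10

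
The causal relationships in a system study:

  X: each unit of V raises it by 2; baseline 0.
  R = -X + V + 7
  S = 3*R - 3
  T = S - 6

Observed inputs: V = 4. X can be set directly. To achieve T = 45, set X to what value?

X = -7

Intervening on X fixes its value directly, overriding its dependence on V.
Substituting into the R equation gives R = -X + 11.
Substituting into the S equation gives S = -3*X + 30.
This gives T = -3*X + 24.
Solve -3*X + 24 = 45: X = (45 - 24) / -3 = -7.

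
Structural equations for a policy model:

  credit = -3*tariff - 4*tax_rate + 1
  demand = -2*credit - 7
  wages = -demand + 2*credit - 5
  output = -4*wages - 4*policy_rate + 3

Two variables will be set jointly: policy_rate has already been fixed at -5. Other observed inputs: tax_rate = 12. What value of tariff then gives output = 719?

tariff = -1

With policy_rate held at -5:
Substituting into the credit equation gives credit = -3*tariff - 47.
Substituting into the demand equation gives demand = 6*tariff + 87.
wages becomes -12*tariff - 186.
So output = 48*tariff + 767.
Solve 48*tariff + 767 = 719: tariff = (719 - 767) / 48 = -1.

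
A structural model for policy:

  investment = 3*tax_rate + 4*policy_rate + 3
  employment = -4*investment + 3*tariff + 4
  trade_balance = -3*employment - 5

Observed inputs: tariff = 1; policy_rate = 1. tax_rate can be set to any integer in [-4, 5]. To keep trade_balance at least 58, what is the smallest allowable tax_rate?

tax_rate = 0

Substituting into the investment equation gives investment = 3*tax_rate + 7.
employment becomes -12*tax_rate - 21.
Substituting into the trade_balance equation gives trade_balance = 36*tax_rate + 58.
Require 36*tax_rate + 58 ≥ 58, so tax_rate ≥ 0.
The smallest integer in [-4, 5] satisfying this is 0.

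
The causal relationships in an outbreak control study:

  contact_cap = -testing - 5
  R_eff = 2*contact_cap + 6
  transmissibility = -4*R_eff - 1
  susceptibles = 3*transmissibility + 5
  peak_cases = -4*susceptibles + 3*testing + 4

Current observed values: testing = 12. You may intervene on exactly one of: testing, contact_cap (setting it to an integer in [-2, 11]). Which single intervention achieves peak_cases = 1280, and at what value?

Intervening on testing: peak_cases = -93*testing - 196. Reaching 1280 requires testing = -492/31, not an integer.
Intervening on contact_cap: with other inputs at their observed values, peak_cases = 96*contact_cap + 320. Solving for 1280 gives contact_cap = 10, within [-2, 11].

set contact_cap = 10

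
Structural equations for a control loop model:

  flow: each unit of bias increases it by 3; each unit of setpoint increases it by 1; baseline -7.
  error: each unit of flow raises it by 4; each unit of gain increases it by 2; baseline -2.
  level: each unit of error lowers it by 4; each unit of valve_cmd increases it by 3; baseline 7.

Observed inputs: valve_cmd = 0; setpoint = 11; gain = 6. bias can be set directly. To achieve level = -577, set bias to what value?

Substituting into the flow equation gives flow = 3*bias + 4.
error becomes 12*bias + 26.
Substituting into the level equation gives level = -48*bias - 97.
Solve -48*bias - 97 = -577: bias = (-577 + 97) / -48 = 10.

bias = 10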